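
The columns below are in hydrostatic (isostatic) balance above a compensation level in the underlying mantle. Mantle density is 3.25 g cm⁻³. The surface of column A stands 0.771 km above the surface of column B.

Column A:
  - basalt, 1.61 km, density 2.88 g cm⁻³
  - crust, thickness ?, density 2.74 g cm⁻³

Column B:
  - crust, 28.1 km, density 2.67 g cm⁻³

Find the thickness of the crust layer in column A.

35.7 km

Take the compensation level at the base of the deeper column (depth z_c below the surface of column A) and equate Σ ρ_i t_i down to z_c; mantle fills any gap and the z_c terms cancel.
Column A: 1.61×2.88 + x×2.74 + (z_c − 1.61 − x)×3.25
Column B: 0.771×0 + 28.1×2.67 + (z_c − 0.771 − 28.1)×3.25
The z_c×3.25 term appears on both sides and cancels. Collect the known terms of each column as K = Σ(ρt)_known − 3.25 × (depth of known layers): K_A = 4.6368 − 3.25×1.61 = −0.5957; K_B = 75.027 − 3.25×(0.771 + 28.1) = −18.80375.
Balance: K_A − x×(3.25 − 2.74) = K_B, so x = (K_A − K_B)/(3.25 − 2.74) = 18.2081/0.51 = 35.7 km.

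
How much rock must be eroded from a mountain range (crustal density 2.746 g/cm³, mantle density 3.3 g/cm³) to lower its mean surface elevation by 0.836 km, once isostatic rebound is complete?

4.98 km

Net drop Δ = e − u = e − e ρ_c/ρ_m = e (ρ_m − ρ_c)/ρ_m.
e = Δ ρ_m/(ρ_m − ρ_c) = 0.836 km × 3.3/0.554 = 4.98 km.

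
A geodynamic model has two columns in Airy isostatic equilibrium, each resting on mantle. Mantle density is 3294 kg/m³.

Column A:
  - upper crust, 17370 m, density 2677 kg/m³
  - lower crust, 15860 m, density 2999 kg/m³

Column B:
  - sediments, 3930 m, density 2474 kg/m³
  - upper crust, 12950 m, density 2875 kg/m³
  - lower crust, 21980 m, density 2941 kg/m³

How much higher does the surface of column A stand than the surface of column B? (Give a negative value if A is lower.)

−307 m

For any compensation level in the mantle, the mantle terms cancel and isostasy reduces to e = (Σt_A − Σt_B) − (Σ(ρt)_A − Σ(ρt)_B) / ρ_m.
Σt_A = 33230 m; Σt_B = 38860 m; Σ(ρt)_A = 94063630; Σ(ρt)_B = 111597250 (in m·kg/m³).
e = (33230 − 38860) − (94063630 − 111597250) / 3294 = −307 m.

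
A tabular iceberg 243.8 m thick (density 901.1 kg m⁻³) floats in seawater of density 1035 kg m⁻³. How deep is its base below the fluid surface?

212 m

Draft d = t ρ_obj/ρ_fluid = 243.8 m × 901.1/1035 = 212 m.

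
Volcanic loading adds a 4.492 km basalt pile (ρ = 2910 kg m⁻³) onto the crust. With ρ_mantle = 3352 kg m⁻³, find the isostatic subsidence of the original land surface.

3.9 km

Subaerial loading: s = t ρ_load / ρ_m.
s = 4.492 km × 2910/3352 = 3.9 km.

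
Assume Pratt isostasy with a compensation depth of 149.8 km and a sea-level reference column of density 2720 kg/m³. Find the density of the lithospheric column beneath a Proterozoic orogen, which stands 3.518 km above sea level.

2660 kg/m³

Pratt balance: ρ_ref D = ρ (D + h).
ρ = ρ_ref D/(D + h) = 2720 × 149.8 km/(149.8 km + 3.518 km) = 2660 kg/m³.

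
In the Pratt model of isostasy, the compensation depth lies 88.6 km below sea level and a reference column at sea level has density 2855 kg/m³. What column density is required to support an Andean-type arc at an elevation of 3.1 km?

2760 kg/m³

Pratt balance: ρ_ref D = ρ (D + h).
ρ = ρ_ref D/(D + h) = 2855 × 88.6 km/(88.6 km + 3.1 km) = 2760 kg/m³.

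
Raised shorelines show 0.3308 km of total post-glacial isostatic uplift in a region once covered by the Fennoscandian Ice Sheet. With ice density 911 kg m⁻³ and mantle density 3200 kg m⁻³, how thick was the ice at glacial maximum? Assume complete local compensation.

1.16 km

u = t ρ_ice/ρ_m → t = u ρ_m/ρ_ice = 0.3308 km × 3200/911 = 1.16 km.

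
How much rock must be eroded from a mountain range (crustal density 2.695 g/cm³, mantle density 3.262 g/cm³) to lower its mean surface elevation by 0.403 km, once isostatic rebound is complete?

Net drop Δ = e − u = e − e ρ_c/ρ_m = e (ρ_m − ρ_c)/ρ_m.
e = Δ ρ_m/(ρ_m − ρ_c) = 0.403 km × 3.262/0.567 = 2.32 km.

2.32 km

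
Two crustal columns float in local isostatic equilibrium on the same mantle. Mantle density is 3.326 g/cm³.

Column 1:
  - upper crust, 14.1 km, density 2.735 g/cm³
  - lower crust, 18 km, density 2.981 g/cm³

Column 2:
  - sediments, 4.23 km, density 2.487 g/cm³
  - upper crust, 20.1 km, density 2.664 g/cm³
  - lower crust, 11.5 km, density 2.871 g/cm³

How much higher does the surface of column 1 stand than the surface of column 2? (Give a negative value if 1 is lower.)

For any compensation level in the mantle, the mantle terms cancel and isostasy reduces to e = (Σt_1 − Σt_2) − (Σ(ρt)_1 − Σ(ρt)_2) / ρ_m.
Σt_1 = 32.1 km; Σt_2 = 35.83 km; Σ(ρt)_1 = 92.2215; Σ(ρt)_2 = 97.08291 (in km·g/cm³).
e = (32.1 − 35.83) − (92.2215 − 97.08291) / 3.326 = −2.27 km.

−2.27 km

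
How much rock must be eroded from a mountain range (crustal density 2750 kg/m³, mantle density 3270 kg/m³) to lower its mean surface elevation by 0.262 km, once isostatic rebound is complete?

1.65 km

Net drop Δ = e − u = e − e ρ_c/ρ_m = e (ρ_m − ρ_c)/ρ_m.
e = Δ ρ_m/(ρ_m − ρ_c) = 0.262 km × 3270/520 = 1.65 km.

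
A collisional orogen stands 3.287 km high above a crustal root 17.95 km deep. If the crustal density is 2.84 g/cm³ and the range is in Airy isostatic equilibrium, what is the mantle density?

3.36 g/cm³

Airy balance: ρ_c h = (ρ_m − ρ_c) r → ρ_m = ρ_c (1 + h/r).
ρ_m = 2.84 × (1 + 3.287 km/17.95 km) = 3.36 g/cm³.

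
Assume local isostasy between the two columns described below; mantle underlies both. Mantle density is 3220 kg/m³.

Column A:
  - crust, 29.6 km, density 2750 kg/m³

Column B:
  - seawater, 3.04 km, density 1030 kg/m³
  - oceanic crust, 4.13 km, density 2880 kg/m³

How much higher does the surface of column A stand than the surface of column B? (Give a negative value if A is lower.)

1.82 km

For any compensation level in the mantle, the mantle terms cancel and isostasy reduces to e = (Σt_A − Σt_B) − (Σ(ρt)_A − Σ(ρt)_B) / ρ_m.
Σt_A = 29.6 km; Σt_B = 7.17 km; Σ(ρt)_A = 81400; Σ(ρt)_B = 15025.6 (in km·kg/m³).
e = (29.6 − 7.17) − (81400 − 15025.6) / 3220 = 1.82 km.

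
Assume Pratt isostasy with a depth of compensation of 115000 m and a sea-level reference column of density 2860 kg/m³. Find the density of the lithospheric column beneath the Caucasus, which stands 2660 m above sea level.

Pratt balance: ρ_ref D = ρ (D + h).
ρ = ρ_ref D/(D + h) = 2860 × 115000 m/(115000 m + 2660 m) = 2800 kg/m³.

2800 kg/m³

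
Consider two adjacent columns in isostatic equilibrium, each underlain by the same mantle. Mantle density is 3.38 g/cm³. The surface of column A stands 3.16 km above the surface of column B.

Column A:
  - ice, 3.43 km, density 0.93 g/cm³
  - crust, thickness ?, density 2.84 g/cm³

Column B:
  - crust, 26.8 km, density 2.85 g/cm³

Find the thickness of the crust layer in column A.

Take the compensation level at the base of the deeper column (depth z_c below the surface of column A) and equate Σ ρ_i t_i down to z_c; mantle fills any gap and the z_c terms cancel.
Column A: 3.43×0.93 + x×2.84 + (z_c − 3.43 − x)×3.38
Column B: 3.16×0 + 26.8×2.85 + (z_c − 3.16 − 26.8)×3.38
The z_c×3.38 term appears on both sides and cancels. Collect the known terms of each column as K = Σ(ρt)_known − 3.38 × (depth of known layers): K_A = 3.1899 − 3.38×3.43 = −8.4035; K_B = 76.38 − 3.38×(3.16 + 26.8) = −24.8848.
Balance: K_A − x×(3.38 − 2.84) = K_B, so x = (K_A − K_B)/(3.38 − 2.84) = 16.4813/0.54 = 30.5 km.

30.5 km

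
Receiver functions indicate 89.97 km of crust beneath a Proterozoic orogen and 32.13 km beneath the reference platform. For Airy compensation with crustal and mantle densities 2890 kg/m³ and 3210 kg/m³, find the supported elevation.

Excess crust Δ = 89.97 km − 32.13 km = 57.84 km, split between elevation h and root r with h + r = Δ.
Airy balance ρ_c h = (ρ_m − ρ_c) r gives r = h ρ_c/(ρ_m − ρ_c), so h (1 + ρ_c/(ρ_m − ρ_c)) = Δ, i.e. h = Δ (ρ_m − ρ_c)/ρ_m.
h = 57.84 km × 320/3210 = 5.77 km.

5.77 km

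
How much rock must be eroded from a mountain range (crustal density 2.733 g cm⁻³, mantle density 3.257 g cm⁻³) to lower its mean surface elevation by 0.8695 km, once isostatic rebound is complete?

Net drop Δ = e − u = e − e ρ_c/ρ_m = e (ρ_m − ρ_c)/ρ_m.
e = Δ ρ_m/(ρ_m − ρ_c) = 0.8695 km × 3.257/0.524 = 5.4 km.

5.4 km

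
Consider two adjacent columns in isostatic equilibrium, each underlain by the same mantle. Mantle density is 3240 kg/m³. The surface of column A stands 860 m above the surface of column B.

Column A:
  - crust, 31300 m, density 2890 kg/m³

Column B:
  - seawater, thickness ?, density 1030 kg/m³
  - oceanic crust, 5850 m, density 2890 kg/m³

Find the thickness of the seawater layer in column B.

Take the compensation level at the base of the deeper column (depth z_c below the surface of column A) and equate Σ ρ_i t_i down to z_c; mantle fills any gap and the z_c terms cancel.
Column A: 31300×2890 + (z_c − 31300)×3240
Column B: 860×0 + x×1030 + 5850×2890 + (z_c − 860 − 5850 − x)×3240
The z_c×3240 term appears on both sides and cancels. Collect the known terms of each column as K = Σ(ρt)_known − 3240 × (depth of known layers): K_A = 90457000 − 3240×31300 = −10955000; K_B = 16906500 − 3240×(860 + 5850) = −4833900.
Balance: K_A = K_B − x×(3240 − 1030), so x = (K_B − K_A)/(3240 − 1030) = 6121100/2210 = 2770 m.

2770 m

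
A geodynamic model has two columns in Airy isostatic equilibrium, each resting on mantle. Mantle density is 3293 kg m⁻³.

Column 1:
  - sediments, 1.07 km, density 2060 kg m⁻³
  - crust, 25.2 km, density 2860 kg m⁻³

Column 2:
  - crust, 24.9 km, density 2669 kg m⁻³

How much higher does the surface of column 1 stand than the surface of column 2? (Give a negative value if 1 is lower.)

−1 km

For any compensation level in the mantle, the mantle terms cancel and isostasy reduces to e = (Σt_1 − Σt_2) − (Σ(ρt)_1 − Σ(ρt)_2) / ρ_m.
Σt_1 = 26.27 km; Σt_2 = 24.9 km; Σ(ρt)_1 = 74276.2; Σ(ρt)_2 = 66458.1 (in km·kg m⁻³).
e = (26.27 − 24.9) − (74276.2 − 66458.1) / 3293 = −1 km.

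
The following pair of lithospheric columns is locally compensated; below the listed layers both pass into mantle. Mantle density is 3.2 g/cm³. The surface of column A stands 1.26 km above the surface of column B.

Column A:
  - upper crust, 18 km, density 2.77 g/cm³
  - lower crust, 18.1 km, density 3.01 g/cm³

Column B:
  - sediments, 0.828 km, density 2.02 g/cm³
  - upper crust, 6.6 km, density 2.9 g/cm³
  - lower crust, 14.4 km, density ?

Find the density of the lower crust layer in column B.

Take the compensation level at the base of the deeper column (depth z_c below the surface of column A) and equate Σ ρ_i t_i down to z_c; mantle fills any gap and the z_c terms cancel.
Column A: 18×2.77 + 18.1×3.01 + (z_c − 36.1)×3.2
Column B: 1.26×0 + 0.828×2.02 + 6.6×2.9 + 14.4×ρ + (z_c − 1.26 − 21.828)×3.2
The z_c×3.2 term appears on both sides and cancels. Collect the known terms of each column as K = Σ(ρt)_known − 3.2 × (depth of known layers): K_A = 104.341 − 3.2×36.1 = −11.179; K_B = 20.81256 − 3.2×(1.26 + 21.828) = −53.06904.
Balance: K_A = K_B + 14.4×ρ, so ρ = (K_A − K_B)/14.4 = 41.89/14.4 = 2.91 g/cm³.

2.91 g/cm³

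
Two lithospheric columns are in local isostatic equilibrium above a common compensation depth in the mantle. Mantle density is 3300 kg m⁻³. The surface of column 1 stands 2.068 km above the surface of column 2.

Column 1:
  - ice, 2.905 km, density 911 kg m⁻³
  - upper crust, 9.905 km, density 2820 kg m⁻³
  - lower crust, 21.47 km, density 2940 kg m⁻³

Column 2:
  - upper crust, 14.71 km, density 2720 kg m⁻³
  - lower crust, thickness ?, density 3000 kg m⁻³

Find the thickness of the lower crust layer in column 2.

Take the compensation level at the base of the deeper column (depth z_c below the surface of column 1) and equate Σ ρ_i t_i down to z_c; mantle fills any gap and the z_c terms cancel.
Column 1: 2.905×911 + 9.905×2820 + 21.47×2940 + (z_c − 34.28)×3300
Column 2: 2.068×0 + 14.71×2720 + x×3000 + (z_c − 2.068 − 14.71 − x)×3300
The z_c×3300 term appears on both sides and cancels. Collect the known terms of each column as K = Σ(ρt)_known − 3300 × (depth of known layers): K_1 = 93700.355 − 3300×34.28 = −19423.645; K_2 = 40011.2 − 3300×(2.068 + 14.71) = −15356.2.
Balance: K_1 = K_2 − x×(3300 − 3000), so x = (K_2 − K_1)/(3300 − 3000) = 4067.45/300 = 13.6 km.

13.6 km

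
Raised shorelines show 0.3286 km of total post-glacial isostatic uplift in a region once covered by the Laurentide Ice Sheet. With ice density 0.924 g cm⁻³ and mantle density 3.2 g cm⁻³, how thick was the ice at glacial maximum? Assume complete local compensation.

1.14 km

u = t ρ_ice/ρ_m → t = u ρ_m/ρ_ice = 0.3286 km × 3.2/0.924 = 1.14 km.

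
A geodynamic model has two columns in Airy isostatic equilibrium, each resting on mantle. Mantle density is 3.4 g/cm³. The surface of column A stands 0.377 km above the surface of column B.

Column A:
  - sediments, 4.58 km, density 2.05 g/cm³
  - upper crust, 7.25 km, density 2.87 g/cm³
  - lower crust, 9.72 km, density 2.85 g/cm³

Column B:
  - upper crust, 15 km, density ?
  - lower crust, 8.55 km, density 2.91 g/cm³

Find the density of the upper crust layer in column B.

Take the compensation level at the base of the deeper column (depth z_c below the surface of column A) and equate Σ ρ_i t_i down to z_c; mantle fills any gap and the z_c terms cancel.
Column A: 4.58×2.05 + 7.25×2.87 + 9.72×2.85 + (z_c − 21.55)×3.4
Column B: 0.377×0 + 15×ρ + 8.55×2.91 + (z_c − 0.377 − 23.55)×3.4
The z_c×3.4 term appears on both sides and cancels. Collect the known terms of each column as K = Σ(ρt)_known − 3.4 × (depth of known layers): K_A = 57.8985 − 3.4×21.55 = −15.3715; K_B = 24.8805 − 3.4×(0.377 + 23.55) = −56.4713.
Balance: K_A = K_B + 15×ρ, so ρ = (K_A − K_B)/15 = 41.0998/15 = 2.74 g/cm³.

2.74 g/cm³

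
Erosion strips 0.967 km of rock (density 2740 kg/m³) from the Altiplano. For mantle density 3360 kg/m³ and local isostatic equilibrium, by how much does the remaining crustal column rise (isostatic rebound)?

0.789 km

Unloading: uplift u = e ρ_c/ρ_m = 0.967 km × 2740/3360 = 0.789 km.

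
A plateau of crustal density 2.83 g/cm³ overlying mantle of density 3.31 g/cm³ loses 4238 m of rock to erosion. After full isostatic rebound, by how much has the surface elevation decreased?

615 m

Rebound u = e ρ_c/ρ_m = 4238 m × 2.83/3.31 = 3623 m.
Net surface drop = e − u = 4238 m − 3623 m = e (ρ_m − ρ_c)/ρ_m = 615 m.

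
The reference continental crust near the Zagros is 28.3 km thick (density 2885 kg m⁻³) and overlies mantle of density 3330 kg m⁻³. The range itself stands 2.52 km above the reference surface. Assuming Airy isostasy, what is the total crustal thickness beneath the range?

Root depth r = h ρ_c / (ρ_m − ρ_c) = 2.52 km × 2885 / 445 = 16.34 km.
Total thickness = T + h + r = 28.3 km + 2.52 km + 16.34 km = 47.2 km.

47.2 km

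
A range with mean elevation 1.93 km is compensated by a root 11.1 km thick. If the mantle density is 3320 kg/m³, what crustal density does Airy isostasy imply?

ρ_c h = (ρ_m − ρ_c) r → ρ_c (h + r) = ρ_m r → ρ_c = ρ_m r / (h + r).
ρ_c = 3320 × 11.1 km / (1.93 km + 11.1 km) = 2830 kg/m³.

2830 kg/m³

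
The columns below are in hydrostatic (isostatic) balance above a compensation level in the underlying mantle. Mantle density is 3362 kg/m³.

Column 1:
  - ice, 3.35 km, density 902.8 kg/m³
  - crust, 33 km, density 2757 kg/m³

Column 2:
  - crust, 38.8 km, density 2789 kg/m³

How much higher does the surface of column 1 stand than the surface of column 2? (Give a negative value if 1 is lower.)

For any compensation level in the mantle, the mantle terms cancel and isostasy reduces to e = (Σt_1 − Σt_2) − (Σ(ρt)_1 − Σ(ρt)_2) / ρ_m.
Σt_1 = 36.35 km; Σt_2 = 38.8 km; Σ(ρt)_1 = 94005.38; Σ(ρt)_2 = 108213.2 (in km·kg/m³).
e = (36.35 − 38.8) − (94005.38 − 108213.2) / 3362 = 1.78 km.

1.78 km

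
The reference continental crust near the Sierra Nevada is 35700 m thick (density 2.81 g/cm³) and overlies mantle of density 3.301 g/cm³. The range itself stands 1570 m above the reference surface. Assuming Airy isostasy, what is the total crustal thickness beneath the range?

Root depth r = h ρ_c / (ρ_m − ρ_c) = 1570 m × 2.81 / 0.491 = 8985 m.
Total thickness = T + h + r = 35700 m + 1570 m + 8985 m = 46300 m.

46300 m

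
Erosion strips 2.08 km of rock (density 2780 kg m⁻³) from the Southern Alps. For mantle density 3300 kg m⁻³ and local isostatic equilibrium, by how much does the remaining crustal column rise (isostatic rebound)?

1.75 km

Unloading: uplift u = e ρ_c/ρ_m = 2.08 km × 2780/3300 = 1.75 km.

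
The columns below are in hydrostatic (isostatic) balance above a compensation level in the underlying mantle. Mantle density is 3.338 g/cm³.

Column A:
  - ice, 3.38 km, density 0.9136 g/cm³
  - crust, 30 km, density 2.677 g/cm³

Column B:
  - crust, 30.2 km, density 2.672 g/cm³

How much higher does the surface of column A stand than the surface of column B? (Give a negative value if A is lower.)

2.37 km

For any compensation level in the mantle, the mantle terms cancel and isostasy reduces to e = (Σt_A − Σt_B) − (Σ(ρt)_A − Σ(ρt)_B) / ρ_m.
Σt_A = 33.38 km; Σt_B = 30.2 km; Σ(ρt)_A = 83.397968; Σ(ρt)_B = 80.6944 (in km·g/cm³).
e = (33.38 − 30.2) − (83.397968 − 80.6944) / 3.338 = 2.37 km.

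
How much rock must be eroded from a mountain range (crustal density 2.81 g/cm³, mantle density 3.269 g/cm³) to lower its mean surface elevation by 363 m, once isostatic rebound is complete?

Net drop Δ = e − u = e − e ρ_c/ρ_m = e (ρ_m − ρ_c)/ρ_m.
e = Δ ρ_m/(ρ_m − ρ_c) = 363 m × 3.269/0.459 = 2590 m.

2590 m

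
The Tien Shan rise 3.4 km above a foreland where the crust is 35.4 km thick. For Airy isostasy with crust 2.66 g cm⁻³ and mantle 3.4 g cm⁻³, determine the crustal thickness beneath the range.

51 km

Root depth r = h ρ_c / (ρ_m − ρ_c) = 3.4 km × 2.66 / 0.74 = 12.22 km.
Total thickness = T + h + r = 35.4 km + 3.4 km + 12.22 km = 51 km.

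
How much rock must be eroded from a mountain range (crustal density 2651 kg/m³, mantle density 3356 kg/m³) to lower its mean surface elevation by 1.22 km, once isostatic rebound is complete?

Net drop Δ = e − u = e − e ρ_c/ρ_m = e (ρ_m − ρ_c)/ρ_m.
e = Δ ρ_m/(ρ_m − ρ_c) = 1.22 km × 3356/705 = 5.81 km.

5.81 km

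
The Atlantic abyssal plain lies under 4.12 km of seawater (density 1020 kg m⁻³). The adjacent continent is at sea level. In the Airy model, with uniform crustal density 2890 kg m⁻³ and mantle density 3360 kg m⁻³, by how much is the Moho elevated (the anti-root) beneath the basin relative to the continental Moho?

16.4 km

By Archimedes' principle applied to the lithosphere: replacing crust with seawater at the top is compensated by replacing crust with mantle at the base: d (ρ_c − ρ_w) = a (ρ_m − ρ_c).
a = d (ρ_c − ρ_w)/(ρ_m − ρ_c) = 4.12 km × 1870/470 = 16.4 km.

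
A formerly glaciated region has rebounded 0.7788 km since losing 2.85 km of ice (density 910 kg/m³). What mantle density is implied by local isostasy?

3330 kg/m³

ρ_m = ρ_ice t / u = 910 × 2.85 km/0.7788 km = 3330 kg/m³.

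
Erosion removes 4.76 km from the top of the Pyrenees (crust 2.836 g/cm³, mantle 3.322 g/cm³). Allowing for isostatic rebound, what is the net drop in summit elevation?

0.696 km

Rebound u = e ρ_c/ρ_m = 4.76 km × 2.836/3.322 = 4.064 km.
Net surface drop = e − u = 4.76 km − 4.064 km = e (ρ_m − ρ_c)/ρ_m = 0.696 km.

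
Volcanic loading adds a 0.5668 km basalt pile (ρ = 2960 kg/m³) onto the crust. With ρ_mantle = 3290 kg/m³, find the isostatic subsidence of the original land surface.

0.51 km

Subaerial loading: s = t ρ_load / ρ_m.
s = 0.5668 km × 2960/3290 = 0.51 km.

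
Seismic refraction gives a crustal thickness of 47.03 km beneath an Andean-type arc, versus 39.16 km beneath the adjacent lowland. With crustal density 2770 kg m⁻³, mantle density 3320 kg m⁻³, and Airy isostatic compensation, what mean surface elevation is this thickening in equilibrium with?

1.3 km

Excess crust Δ = 47.03 km − 39.16 km = 7.87 km, split between elevation h and root r with h + r = Δ.
Airy balance ρ_c h = (ρ_m − ρ_c) r gives r = h ρ_c/(ρ_m − ρ_c), so h (1 + ρ_c/(ρ_m − ρ_c)) = Δ, i.e. h = Δ (ρ_m − ρ_c)/ρ_m.
h = 7.87 km × 550/3320 = 1.3 km.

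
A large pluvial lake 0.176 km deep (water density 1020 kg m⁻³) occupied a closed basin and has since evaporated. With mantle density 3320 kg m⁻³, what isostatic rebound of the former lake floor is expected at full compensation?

0.0541 km

u = d ρ_w/ρ_m = 0.176 km × 1020/3320 = 0.0541 km.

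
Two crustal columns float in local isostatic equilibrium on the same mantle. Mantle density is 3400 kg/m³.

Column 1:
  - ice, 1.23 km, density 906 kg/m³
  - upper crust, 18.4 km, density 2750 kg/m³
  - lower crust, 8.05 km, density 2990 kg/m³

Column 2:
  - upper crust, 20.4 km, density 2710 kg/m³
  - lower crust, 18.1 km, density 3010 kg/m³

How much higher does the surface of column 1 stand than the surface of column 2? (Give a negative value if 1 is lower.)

−0.826 km

For any compensation level in the mantle, the mantle terms cancel and isostasy reduces to e = (Σt_1 − Σt_2) − (Σ(ρt)_1 − Σ(ρt)_2) / ρ_m.
Σt_1 = 27.68 km; Σt_2 = 38.5 km; Σ(ρt)_1 = 75783.88; Σ(ρt)_2 = 109765 (in km·kg/m³).
e = (27.68 − 38.5) − (75783.88 − 109765) / 3400 = −0.826 km.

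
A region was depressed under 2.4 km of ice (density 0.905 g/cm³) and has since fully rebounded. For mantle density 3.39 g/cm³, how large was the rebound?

Removing the load lets mantle flow back in; uplift u satisfies ρ_ice t = ρ_m u.
u = t ρ_ice/ρ_m = 2.4 km × 0.905/3.39 = 0.641 km.

0.641 km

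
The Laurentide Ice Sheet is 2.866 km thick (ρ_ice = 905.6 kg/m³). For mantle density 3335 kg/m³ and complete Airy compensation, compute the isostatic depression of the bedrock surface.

For local isostatic compensation: the ice load ρ_ice t is balanced by mantle displaced below, ρ_m s.
s = t ρ_ice / ρ_m = 2.866 km × 905.6/3335 = 0.778 km.

0.778 km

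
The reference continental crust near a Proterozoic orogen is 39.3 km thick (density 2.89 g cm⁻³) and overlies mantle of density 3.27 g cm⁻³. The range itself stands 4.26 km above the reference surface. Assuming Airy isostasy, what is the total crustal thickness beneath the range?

76 km

Root depth r = h ρ_c / (ρ_m − ρ_c) = 4.26 km × 2.89 / 0.38 = 32.4 km.
Total thickness = T + h + r = 39.3 km + 4.26 km + 32.4 km = 76 km.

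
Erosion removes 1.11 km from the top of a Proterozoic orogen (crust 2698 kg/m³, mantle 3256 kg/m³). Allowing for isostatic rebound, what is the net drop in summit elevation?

Rebound u = e ρ_c/ρ_m = 1.11 km × 2698/3256 = 0.9198 km.
Net surface drop = e − u = 1.11 km − 0.9198 km = e (ρ_m − ρ_c)/ρ_m = 0.19 km.

0.19 km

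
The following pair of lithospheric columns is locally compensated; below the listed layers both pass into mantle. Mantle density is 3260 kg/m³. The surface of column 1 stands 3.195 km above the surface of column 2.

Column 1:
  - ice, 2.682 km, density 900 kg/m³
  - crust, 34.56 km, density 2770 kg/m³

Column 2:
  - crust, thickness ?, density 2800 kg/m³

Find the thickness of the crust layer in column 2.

27.9 km

Take the compensation level at the base of the deeper column (depth z_c below the surface of column 1) and equate Σ ρ_i t_i down to z_c; mantle fills any gap and the z_c terms cancel.
Column 1: 2.682×900 + 34.56×2770 + (z_c − 37.242)×3260
Column 2: 3.195×0 + x×2800 + (z_c − 3.195 − 0 − x)×3260
The z_c×3260 term appears on both sides and cancels. Collect the known terms of each column as K = Σ(ρt)_known − 3260 × (depth of known layers): K_1 = 98145 − 3260×37.242 = −23263.92; K_2 = 0 − 3260×(3.195 + 0) = −10415.7.
Balance: K_1 = K_2 − x×(3260 − 2800), so x = (K_2 − K_1)/(3260 − 2800) = 12848.2/460 = 27.9 km.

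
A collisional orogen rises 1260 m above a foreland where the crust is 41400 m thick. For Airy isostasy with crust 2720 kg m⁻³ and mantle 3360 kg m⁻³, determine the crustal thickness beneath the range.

Root depth r = h ρ_c / (ρ_m − ρ_c) = 1260 m × 2720 / 640 = 5355 m.
Total thickness = T + h + r = 41400 m + 1260 m + 5355 m = 48000 m.

48000 m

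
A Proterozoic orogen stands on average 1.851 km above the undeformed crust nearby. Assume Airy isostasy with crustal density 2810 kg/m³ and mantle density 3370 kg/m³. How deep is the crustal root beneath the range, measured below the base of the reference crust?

Balancing pressure at the compensation depth: the weight of the topography is balanced by the buoyancy of the root, ρ_c h = (ρ_m − ρ_c) r.
r = h · ρ_c / (ρ_m − ρ_c) = 1.851 km × 2810 / (3370 − 2810) = 9.29 km.

9.29 km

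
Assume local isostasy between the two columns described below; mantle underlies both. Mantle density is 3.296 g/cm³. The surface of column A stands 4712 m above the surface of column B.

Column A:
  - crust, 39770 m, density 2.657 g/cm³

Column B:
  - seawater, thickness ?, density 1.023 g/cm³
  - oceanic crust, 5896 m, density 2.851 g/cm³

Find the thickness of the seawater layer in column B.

Take the compensation level at the base of the deeper column (depth z_c below the surface of column A) and equate Σ ρ_i t_i down to z_c; mantle fills any gap and the z_c terms cancel.
Column A: 39770×2.657 + (z_c − 39770)×3.296
Column B: 4712×0 + x×1.023 + 5896×2.851 + (z_c − 4712 − 5896 − x)×3.296
The z_c×3.296 term appears on both sides and cancels. Collect the known terms of each column as K = Σ(ρt)_known − 3.296 × (depth of known layers): K_A = 105668.89 − 3.296×39770 = −25413.03; K_B = 16809.496 − 3.296×(4712 + 5896) = −18154.472.
Balance: K_A = K_B − x×(3.296 − 1.023), so x = (K_B − K_A)/(3.296 − 1.023) = 7258.56/2.273 = 3190 m.

3190 m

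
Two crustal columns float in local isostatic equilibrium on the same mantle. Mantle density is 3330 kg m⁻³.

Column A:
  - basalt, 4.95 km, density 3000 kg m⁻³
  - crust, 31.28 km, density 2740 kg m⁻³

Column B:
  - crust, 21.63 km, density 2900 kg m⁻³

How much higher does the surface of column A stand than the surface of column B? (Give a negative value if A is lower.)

3.24 km

For any compensation level in the mantle, the mantle terms cancel and isostasy reduces to e = (Σt_A − Σt_B) − (Σ(ρt)_A − Σ(ρt)_B) / ρ_m.
Σt_A = 36.23 km; Σt_B = 21.63 km; Σ(ρt)_A = 100557.2; Σ(ρt)_B = 62727 (in km·kg m⁻³).
e = (36.23 − 21.63) − (100557.2 − 62727) / 3330 = 3.24 km.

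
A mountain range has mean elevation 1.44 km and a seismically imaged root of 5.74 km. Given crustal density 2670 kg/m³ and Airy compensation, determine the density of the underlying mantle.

3340 kg/m³

Airy balance: ρ_c h = (ρ_m − ρ_c) r → ρ_m = ρ_c (1 + h/r).
ρ_m = 2670 × (1 + 1.44 km/5.74 km) = 3340 kg/m³.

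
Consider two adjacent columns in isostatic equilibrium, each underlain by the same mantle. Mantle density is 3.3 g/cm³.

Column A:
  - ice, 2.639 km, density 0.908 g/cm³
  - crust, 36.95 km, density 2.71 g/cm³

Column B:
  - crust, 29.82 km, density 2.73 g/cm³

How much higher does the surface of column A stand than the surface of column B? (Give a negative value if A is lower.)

For any compensation level in the mantle, the mantle terms cancel and isostasy reduces to e = (Σt_A − Σt_B) − (Σ(ρt)_A − Σ(ρt)_B) / ρ_m.
Σt_A = 39.589 km; Σt_B = 29.82 km; Σ(ρt)_A = 102.530712; Σ(ρt)_B = 81.4086 (in km·g/cm³).
e = (39.589 − 29.82) − (102.530712 − 81.4086) / 3.3 = 3.37 km.

3.37 km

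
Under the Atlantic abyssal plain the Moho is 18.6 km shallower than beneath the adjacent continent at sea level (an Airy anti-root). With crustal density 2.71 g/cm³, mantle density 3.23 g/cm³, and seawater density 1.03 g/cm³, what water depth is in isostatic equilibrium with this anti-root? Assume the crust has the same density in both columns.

5.76 km

Replacing a thickness d of crust by seawater at the top must be balanced by replacing crust with mantle at the base: d (ρ_c − ρ_w) = a (ρ_m − ρ_c).
d = a (ρ_m − ρ_c)/(ρ_c − ρ_w) = 18.6 km × 0.52/1.68 = 5.76 km.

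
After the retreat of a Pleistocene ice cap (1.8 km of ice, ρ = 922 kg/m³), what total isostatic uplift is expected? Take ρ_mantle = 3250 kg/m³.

0.511 km

Removing the load lets mantle flow back in; uplift u satisfies ρ_ice t = ρ_m u.
u = t ρ_ice/ρ_m = 1.8 km × 922/3250 = 0.511 km.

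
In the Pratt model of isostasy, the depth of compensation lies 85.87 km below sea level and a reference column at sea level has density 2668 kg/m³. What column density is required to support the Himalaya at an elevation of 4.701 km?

2530 kg/m³

Pratt balance: ρ_ref D = ρ (D + h).
ρ = ρ_ref D/(D + h) = 2668 × 85.87 km/(85.87 km + 4.701 km) = 2530 kg/m³.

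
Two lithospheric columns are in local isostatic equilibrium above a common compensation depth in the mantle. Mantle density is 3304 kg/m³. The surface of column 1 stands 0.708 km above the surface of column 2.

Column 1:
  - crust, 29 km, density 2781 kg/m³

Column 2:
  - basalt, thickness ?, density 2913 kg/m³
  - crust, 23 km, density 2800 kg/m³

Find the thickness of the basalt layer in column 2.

3.16 km

Take the compensation level at the base of the deeper column (depth z_c below the surface of column 1) and equate Σ ρ_i t_i down to z_c; mantle fills any gap and the z_c terms cancel.
Column 1: 29×2781 + (z_c − 29)×3304
Column 2: 0.708×0 + x×2913 + 23×2800 + (z_c − 0.708 − 23 − x)×3304
The z_c×3304 term appears on both sides and cancels. Collect the known terms of each column as K = Σ(ρt)_known − 3304 × (depth of known layers): K_1 = 80649 − 3304×29 = −15167; K_2 = 64400 − 3304×(0.708 + 23) = −13931.232.
Balance: K_1 = K_2 − x×(3304 − 2913), so x = (K_2 − K_1)/(3304 − 2913) = 1235.77/391 = 3.16 km.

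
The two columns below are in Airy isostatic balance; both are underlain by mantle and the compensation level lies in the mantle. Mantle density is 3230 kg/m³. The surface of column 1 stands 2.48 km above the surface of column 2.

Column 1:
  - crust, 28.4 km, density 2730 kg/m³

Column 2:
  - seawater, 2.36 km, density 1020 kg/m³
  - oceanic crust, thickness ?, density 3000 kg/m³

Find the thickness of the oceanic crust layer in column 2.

4.23 km

Take the compensation level at the base of the deeper column (depth z_c below the surface of column 1) and equate Σ ρ_i t_i down to z_c; mantle fills any gap and the z_c terms cancel.
Column 1: 28.4×2730 + (z_c − 28.4)×3230
Column 2: 2.48×0 + 2.36×1020 + x×3000 + (z_c − 2.48 − 2.36 − x)×3230
The z_c×3230 term appears on both sides and cancels. Collect the known terms of each column as K = Σ(ρt)_known − 3230 × (depth of known layers): K_1 = 77532 − 3230×28.4 = −14200; K_2 = 2407.2 − 3230×(2.48 + 2.36) = −13226.
Balance: K_1 = K_2 − x×(3230 − 3000), so x = (K_2 − K_1)/(3230 − 3000) = 974/230 = 4.23 km.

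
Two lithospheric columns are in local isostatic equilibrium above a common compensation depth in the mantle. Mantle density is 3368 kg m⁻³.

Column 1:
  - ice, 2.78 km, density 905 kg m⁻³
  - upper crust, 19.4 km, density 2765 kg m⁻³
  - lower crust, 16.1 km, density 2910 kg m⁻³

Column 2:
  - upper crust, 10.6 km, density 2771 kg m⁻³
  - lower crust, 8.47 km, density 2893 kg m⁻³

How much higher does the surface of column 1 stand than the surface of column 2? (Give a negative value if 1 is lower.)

For any compensation level in the mantle, the mantle terms cancel and isostasy reduces to e = (Σt_1 − Σt_2) − (Σ(ρt)_1 − Σ(ρt)_2) / ρ_m.
Σt_1 = 38.28 km; Σt_2 = 19.07 km; Σ(ρt)_1 = 103007.9; Σ(ρt)_2 = 53876.31 (in km·kg m⁻³).
e = (38.28 − 19.07) − (103007.9 − 53876.31) / 3368 = 4.62 km.

4.62 km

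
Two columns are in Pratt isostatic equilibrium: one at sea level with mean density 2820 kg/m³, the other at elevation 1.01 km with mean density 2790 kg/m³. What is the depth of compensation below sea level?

93.9 km

ρ_ref D = ρ (D + h) → D (ρ_ref − ρ) = ρ h.
D = ρ h/(ρ_ref − ρ) = 2790 × 1.01 km/(2820 − 2790) = 93.9 km.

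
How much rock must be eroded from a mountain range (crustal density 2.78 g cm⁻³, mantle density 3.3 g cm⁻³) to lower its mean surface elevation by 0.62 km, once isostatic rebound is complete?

3.93 km

Net drop Δ = e − u = e − e ρ_c/ρ_m = e (ρ_m − ρ_c)/ρ_m.
e = Δ ρ_m/(ρ_m − ρ_c) = 0.62 km × 3.3/0.52 = 3.93 km.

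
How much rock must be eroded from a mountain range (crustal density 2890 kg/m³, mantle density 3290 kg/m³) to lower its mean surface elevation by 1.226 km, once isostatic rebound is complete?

Net drop Δ = e − u = e − e ρ_c/ρ_m = e (ρ_m − ρ_c)/ρ_m.
e = Δ ρ_m/(ρ_m − ρ_c) = 1.226 km × 3290/400 = 10.1 km.

10.1 km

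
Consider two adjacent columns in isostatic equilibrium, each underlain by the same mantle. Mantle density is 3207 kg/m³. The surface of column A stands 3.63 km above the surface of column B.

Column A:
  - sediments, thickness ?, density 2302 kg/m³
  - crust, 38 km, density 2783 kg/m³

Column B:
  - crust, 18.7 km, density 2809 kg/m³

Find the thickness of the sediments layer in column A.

Take the compensation level at the base of the deeper column (depth z_c below the surface of column A) and equate Σ ρ_i t_i down to z_c; mantle fills any gap and the z_c terms cancel.
Column A: x×2302 + 38×2783 + (z_c − 38 − x)×3207
Column B: 3.63×0 + 18.7×2809 + (z_c − 3.63 − 18.7)×3207
The z_c×3207 term appears on both sides and cancels. Collect the known terms of each column as K = Σ(ρt)_known − 3207 × (depth of known layers): K_A = 105754 − 3207×38 = −16112; K_B = 52528.3 − 3207×(3.63 + 18.7) = −19084.01.
Balance: K_A − x×(3207 − 2302) = K_B, so x = (K_A − K_B)/(3207 − 2302) = 2972.01/905 = 3.28 km.

3.28 km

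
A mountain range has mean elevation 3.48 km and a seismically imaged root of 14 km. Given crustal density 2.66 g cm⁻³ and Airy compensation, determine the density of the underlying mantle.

3.32 g cm⁻³

Airy balance: ρ_c h = (ρ_m − ρ_c) r → ρ_m = ρ_c (1 + h/r).
ρ_m = 2.66 × (1 + 3.48 km/14 km) = 3.32 g cm⁻³.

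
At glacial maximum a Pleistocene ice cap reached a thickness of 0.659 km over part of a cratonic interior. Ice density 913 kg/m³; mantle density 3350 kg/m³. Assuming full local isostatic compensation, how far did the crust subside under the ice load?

0.18 km

In Airy isostatic equilibrium: the ice load ρ_ice t is balanced by mantle displaced below, ρ_m s.
s = t ρ_ice / ρ_m = 0.659 km × 913/3350 = 0.18 km.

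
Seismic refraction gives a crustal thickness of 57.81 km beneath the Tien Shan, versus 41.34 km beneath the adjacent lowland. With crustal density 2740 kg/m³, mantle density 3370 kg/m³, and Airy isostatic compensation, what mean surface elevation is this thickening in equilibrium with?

Excess crust Δ = 57.81 km − 41.34 km = 16.47 km, split between elevation h and root r with h + r = Δ.
Airy balance ρ_c h = (ρ_m − ρ_c) r gives r = h ρ_c/(ρ_m − ρ_c), so h (1 + ρ_c/(ρ_m − ρ_c)) = Δ, i.e. h = Δ (ρ_m − ρ_c)/ρ_m.
h = 16.47 km × 630/3370 = 3.08 km.

3.08 km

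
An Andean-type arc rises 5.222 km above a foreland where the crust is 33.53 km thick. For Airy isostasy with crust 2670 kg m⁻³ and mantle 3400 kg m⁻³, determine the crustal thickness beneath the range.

Root depth r = h ρ_c / (ρ_m − ρ_c) = 5.222 km × 2670 / 730 = 19.1 km.
Total thickness = T + h + r = 33.53 km + 5.222 km + 19.1 km = 57.9 km.

57.9 km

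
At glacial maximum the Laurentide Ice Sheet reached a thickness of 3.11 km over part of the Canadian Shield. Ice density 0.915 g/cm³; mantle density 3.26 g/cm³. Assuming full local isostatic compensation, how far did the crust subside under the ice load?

0.873 km

For local isostatic compensation: the ice load ρ_ice t is balanced by mantle displaced below, ρ_m s.
s = t ρ_ice / ρ_m = 3.11 km × 0.915/3.26 = 0.873 km.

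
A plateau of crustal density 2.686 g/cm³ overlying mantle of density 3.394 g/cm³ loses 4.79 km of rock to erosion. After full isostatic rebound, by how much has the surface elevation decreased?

Rebound u = e ρ_c/ρ_m = 4.79 km × 2.686/3.394 = 3.791 km.
Net surface drop = e − u = 4.79 km − 3.791 km = e (ρ_m − ρ_c)/ρ_m = 0.999 km.

0.999 km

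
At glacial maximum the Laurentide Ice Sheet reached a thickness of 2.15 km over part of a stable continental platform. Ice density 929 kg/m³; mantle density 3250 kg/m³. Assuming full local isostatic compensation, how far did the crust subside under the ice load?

0.615 km

In Airy isostatic equilibrium: the ice load ρ_ice t is balanced by mantle displaced below, ρ_m s.
s = t ρ_ice / ρ_m = 2.15 km × 929/3250 = 0.615 km.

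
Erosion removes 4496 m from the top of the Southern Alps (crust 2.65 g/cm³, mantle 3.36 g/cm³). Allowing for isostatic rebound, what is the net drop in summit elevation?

Rebound u = e ρ_c/ρ_m = 4496 m × 2.65/3.36 = 3546 m.
Net surface drop = e − u = 4496 m − 3546 m = e (ρ_m − ρ_c)/ρ_m = 950 m.

950 m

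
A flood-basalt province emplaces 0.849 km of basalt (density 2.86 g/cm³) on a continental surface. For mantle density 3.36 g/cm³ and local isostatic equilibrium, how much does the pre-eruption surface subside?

0.723 km

Subaerial loading: s = t ρ_load / ρ_m.
s = 0.849 km × 2.86/3.36 = 0.723 km.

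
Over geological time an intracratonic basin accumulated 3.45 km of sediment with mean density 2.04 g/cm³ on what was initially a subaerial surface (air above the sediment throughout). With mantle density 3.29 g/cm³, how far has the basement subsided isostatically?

Subaerial load: s = t ρ_sed / ρ_m = 3.45 km × 2.04/3.29 = 2.14 km.

2.14 km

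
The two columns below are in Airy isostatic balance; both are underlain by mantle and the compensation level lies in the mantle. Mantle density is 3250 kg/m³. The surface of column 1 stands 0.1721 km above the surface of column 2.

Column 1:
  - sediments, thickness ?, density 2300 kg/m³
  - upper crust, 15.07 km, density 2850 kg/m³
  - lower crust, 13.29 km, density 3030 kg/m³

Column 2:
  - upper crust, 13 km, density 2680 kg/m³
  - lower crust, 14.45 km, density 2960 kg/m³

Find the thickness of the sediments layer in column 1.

3.38 km

Take the compensation level at the base of the deeper column (depth z_c below the surface of column 1) and equate Σ ρ_i t_i down to z_c; mantle fills any gap and the z_c terms cancel.
Column 1: x×2300 + 15.07×2850 + 13.29×3030 + (z_c − 28.36 − x)×3250
Column 2: 0.1721×0 + 13×2680 + 14.45×2960 + (z_c − 0.1721 − 27.45)×3250
The z_c×3250 term appears on both sides and cancels. Collect the known terms of each column as K = Σ(ρt)_known − 3250 × (depth of known layers): K_1 = 83218.2 − 3250×28.36 = −8951.8; K_2 = 77612 − 3250×(0.1721 + 27.45) = −12159.825.
Balance: K_1 − x×(3250 − 2300) = K_2, so x = (K_1 − K_2)/(3250 − 2300) = 3208.03/950 = 3.38 km.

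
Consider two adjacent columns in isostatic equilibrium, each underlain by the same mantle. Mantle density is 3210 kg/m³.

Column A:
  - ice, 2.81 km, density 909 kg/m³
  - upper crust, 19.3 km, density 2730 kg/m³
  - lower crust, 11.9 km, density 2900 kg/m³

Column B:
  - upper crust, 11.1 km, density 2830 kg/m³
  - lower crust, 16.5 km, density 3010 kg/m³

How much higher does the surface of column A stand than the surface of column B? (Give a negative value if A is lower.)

3.71 km

For any compensation level in the mantle, the mantle terms cancel and isostasy reduces to e = (Σt_A − Σt_B) − (Σ(ρt)_A − Σ(ρt)_B) / ρ_m.
Σt_A = 34.01 km; Σt_B = 27.6 km; Σ(ρt)_A = 89753.29; Σ(ρt)_B = 81078 (in km·kg/m³).
e = (34.01 − 27.6) − (89753.29 − 81078) / 3210 = 3.71 km.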